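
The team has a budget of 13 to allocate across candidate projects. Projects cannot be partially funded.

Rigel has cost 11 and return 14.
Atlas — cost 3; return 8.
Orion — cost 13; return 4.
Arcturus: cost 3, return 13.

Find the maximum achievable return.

21

Atlas + Arcturus: cost 3 + 3 = 6 ≤ 13, return 8 + 13 = 21.
Rigel: cost 11 ≤ 13, return 14.
Arcturus: cost 3 ≤ 13, return 13.
Best is Atlas and Arcturus with total return 21.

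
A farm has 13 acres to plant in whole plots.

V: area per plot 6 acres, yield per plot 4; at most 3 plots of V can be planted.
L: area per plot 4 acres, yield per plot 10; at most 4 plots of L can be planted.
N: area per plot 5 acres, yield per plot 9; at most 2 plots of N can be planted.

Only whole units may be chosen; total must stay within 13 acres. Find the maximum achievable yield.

This is a bounded integer knapsack.
Take 3×L: area 12 ≤ 13, yield 3·10 = 30.
No other integer combination yields more.

30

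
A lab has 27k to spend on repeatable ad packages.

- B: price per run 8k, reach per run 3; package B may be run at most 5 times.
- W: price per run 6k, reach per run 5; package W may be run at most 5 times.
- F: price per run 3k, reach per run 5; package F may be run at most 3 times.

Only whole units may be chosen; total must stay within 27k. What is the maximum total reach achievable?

30

2×W and 3×F: price 21 ≤ 27, reach 2·5 + 3·5 = 25.
3×W and 3×F: price 27 ≤ 27, reach 3·5 + 3·5 = 30.
Best is 30.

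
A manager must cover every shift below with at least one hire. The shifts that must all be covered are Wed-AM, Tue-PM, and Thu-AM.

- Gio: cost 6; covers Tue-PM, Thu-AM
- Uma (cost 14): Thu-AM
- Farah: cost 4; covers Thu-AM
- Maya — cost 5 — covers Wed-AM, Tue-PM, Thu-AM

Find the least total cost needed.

5

Maya alone covers Wed-AM, Tue-PM, Thu-AM — every shift.
Total cost: 5.
No cover costs less than 5.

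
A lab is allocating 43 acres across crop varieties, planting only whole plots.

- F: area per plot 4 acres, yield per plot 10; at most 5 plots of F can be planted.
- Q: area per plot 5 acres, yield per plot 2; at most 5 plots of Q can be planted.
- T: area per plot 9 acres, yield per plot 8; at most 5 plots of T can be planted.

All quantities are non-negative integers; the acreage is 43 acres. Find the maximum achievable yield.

68

This is a bounded integer knapsack.
5×F and 2×T: area 38 ≤ 43, yield 5·10 + 2·8 = 66.
5×F, 1×Q, and 2×T: area 43 ≤ 43, yield 5·10 + 1·2 + 2·8 = 68.
Best is 68.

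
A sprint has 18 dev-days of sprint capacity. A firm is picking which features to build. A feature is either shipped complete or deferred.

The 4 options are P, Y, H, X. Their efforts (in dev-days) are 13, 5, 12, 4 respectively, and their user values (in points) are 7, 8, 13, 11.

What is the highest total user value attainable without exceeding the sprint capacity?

24

This is an integer program with binary decision variables.
Allowing fractional choices, the relaxed optimum would be about 28.8, but features are indivisible.
H + X: effort 12 + 4 = 16 ≤ 18, user value 13 + 11 = 24.
Y + H: effort 5 + 12 = 17 ≤ 18, user value 8 + 13 = 21.
Best is H and X with total user value 24.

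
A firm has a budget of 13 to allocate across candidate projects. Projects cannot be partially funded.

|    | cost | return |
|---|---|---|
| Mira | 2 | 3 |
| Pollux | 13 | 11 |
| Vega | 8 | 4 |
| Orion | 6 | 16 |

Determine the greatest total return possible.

19

Pollux: cost 13 ≤ 13, return 11.
Mira + Orion: cost 2 + 6 = 8 ≤ 13, return 3 + 16 = 19.
Orion: cost 6 ≤ 13, return 16.
Best is Mira and Orion with total return 19.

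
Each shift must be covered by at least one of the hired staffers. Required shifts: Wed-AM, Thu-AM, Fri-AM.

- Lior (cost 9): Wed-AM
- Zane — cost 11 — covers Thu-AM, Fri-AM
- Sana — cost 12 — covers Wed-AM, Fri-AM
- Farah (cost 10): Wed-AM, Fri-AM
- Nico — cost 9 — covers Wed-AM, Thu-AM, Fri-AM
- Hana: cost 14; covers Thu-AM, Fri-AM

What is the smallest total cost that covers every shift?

9

This is a weighted set-cover instance.
Nico alone covers Wed-AM, Thu-AM, Fri-AM — every shift.
Total cost: 9.
No cover costs less than 9.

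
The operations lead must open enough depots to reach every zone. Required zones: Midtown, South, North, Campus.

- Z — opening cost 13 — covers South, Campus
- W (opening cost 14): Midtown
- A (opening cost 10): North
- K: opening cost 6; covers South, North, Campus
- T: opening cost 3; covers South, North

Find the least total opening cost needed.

20

The greedy cost-per-new-zone heuristic would pick T, K, and W for 23, but a cheaper cover exists.
Choose W and K: together they cover Midtown, South, North, Campus — every zone.
Total opening cost: 14 + 6 = 20.
No cover costs less than 20.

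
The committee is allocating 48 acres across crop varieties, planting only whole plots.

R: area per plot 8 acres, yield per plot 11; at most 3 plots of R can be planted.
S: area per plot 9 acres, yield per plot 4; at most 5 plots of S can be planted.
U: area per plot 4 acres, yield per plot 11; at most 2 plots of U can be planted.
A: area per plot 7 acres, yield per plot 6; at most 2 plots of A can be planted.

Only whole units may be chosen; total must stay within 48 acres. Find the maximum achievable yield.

67

This is a bounded integer knapsack.
Take 3×R, 2×U, and 2×A: area 46 ≤ 48, yield 3·11 + 2·11 + 2·6 = 67.
U has the best ratio (11/4) and is taken to its limit of 2; remaining capacity is filled optimally with the others.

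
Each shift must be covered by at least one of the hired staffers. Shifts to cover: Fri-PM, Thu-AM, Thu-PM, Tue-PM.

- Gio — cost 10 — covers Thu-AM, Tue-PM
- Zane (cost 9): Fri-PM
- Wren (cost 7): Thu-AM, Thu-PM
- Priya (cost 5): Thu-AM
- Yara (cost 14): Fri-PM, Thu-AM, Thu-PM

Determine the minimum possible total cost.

This is a weighted set-cover instance.
The greedy cost-per-new-shift heuristic would pick Wren, Zane, and Gio for 26, but a cheaper cover exists.
Choose Gio and Yara: together they cover Fri-PM, Thu-AM, Thu-PM, Tue-PM — every shift.
Total cost: 10 + 14 = 24.
No cover costs less than 24.

24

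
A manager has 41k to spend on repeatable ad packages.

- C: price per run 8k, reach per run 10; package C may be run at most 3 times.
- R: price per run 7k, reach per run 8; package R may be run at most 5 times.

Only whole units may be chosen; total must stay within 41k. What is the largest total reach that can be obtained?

46

C has the best ratio (10/8); taking only C gives at most 3×10 = 30 (stopped by the supply cap of 3).
Mixing does better — 3×C and 2×R: price 38 ≤ 41, reach 3·10 + 2·8 = 46.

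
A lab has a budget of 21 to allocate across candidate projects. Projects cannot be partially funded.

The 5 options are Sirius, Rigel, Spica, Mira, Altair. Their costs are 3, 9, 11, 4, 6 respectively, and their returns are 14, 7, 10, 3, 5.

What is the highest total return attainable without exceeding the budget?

Allowing fractional choices, the relaxed optimum would be about 29.8, but projects are indivisible.
Sirius + Spica + Mira: cost 3 + 11 + 4 = 18 ≤ 21, return 14 + 10 + 3 = 27.
Sirius + Spica + Altair: cost 3 + 11 + 6 = 20 ≤ 21, return 14 + 10 + 5 = 29.
Best is Sirius, Spica, and Altair with total return 29.

29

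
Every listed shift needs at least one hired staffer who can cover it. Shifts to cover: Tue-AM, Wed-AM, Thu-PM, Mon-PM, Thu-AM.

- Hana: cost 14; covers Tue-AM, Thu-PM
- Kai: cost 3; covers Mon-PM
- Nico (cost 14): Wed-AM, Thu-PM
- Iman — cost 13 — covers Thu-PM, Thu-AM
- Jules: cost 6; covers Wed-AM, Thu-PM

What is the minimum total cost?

36

Choose Hana, Kai, Iman, and Jules: together they cover Tue-AM, Wed-AM, Thu-PM, Mon-PM, Thu-AM — every shift.
Total cost: 14 + 3 + 13 + 6 = 36.
No cover costs less than 36.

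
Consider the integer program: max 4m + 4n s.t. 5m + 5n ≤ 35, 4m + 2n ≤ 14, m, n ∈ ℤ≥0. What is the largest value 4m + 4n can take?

(m,n)=(0,7) is feasible, giving 28.
(m,n)=(0,6) is feasible, giving 24.
The best lattice point is (0,7), giving 28.

28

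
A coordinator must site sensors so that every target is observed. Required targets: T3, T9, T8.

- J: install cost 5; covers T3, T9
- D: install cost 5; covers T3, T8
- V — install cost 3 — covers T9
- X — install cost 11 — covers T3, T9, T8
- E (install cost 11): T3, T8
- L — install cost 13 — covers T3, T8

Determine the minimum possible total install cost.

8

The greedy cost-per-new-target heuristic would pick J and D for 10, but a cheaper cover exists.
Choose D and V: together they cover T3, T9, T8 — every target.
Total install cost: 5 + 3 = 8.
No cover costs less than 8.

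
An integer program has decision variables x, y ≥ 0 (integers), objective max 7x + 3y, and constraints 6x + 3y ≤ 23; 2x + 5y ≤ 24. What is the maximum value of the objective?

The continuous relaxation peaks at (3.83, 0) with value 26.83; rounding to a feasible lattice point costs some objective.
(x,y)=(3,1): 6·3+3·1=21≤23, 2·3+5·1=11≤24, objective 24.
(x,y)=(3,0): 6·3+3·0=18≤23, 2·3+5·0=6≤24, objective 21.
(x,y)=(2,2): 6·2+3·2=18≤23, 2·2+5·2=14≤24, objective 20.
No feasible integer point exceeds 24.

24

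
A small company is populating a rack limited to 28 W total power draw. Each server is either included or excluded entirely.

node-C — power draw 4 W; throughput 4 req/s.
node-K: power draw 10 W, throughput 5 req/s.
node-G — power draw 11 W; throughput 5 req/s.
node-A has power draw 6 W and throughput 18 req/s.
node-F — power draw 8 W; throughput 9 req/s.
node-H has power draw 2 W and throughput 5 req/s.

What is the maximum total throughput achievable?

node-K + node-A + node-F + node-H: power draw 10 + 6 + 8 + 2 = 26 ≤ 28, throughput 5 + 18 + 9 + 5 = 37.
node-G + node-A + node-F + node-H: power draw 11 + 6 + 8 + 2 = 27 ≤ 28, throughput 5 + 18 + 9 + 5 = 37.
The maximum throughput is 37; one optimal choice is node-K, node-A, node-F, and node-H.

37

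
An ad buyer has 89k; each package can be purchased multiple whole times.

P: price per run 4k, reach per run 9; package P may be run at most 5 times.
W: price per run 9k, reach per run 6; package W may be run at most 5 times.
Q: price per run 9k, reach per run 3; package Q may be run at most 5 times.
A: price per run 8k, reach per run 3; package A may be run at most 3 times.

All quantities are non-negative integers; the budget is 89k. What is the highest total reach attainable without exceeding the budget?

84

This is a bounded integer knapsack.
5×P, 5×W, and 3×A: price 89 ≤ 89, reach 5·9 + 5·6 + 3·3 = 84.
5×P, 4×W, 1×Q, and 3×A: price 89 ≤ 89, reach 5·9 + 4·6 + 1·3 + 3·3 = 81.
Best is 84.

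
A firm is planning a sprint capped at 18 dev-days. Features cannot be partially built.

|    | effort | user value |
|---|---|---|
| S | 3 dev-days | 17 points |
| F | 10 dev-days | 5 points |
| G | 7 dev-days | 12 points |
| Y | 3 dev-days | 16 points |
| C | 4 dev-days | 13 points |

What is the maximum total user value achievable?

58

Take S, G, Y, and C: effort 3 + 7 + 3 + 4 = 17 ≤ 18, user value 17 + 12 + 16 + 13 = 58.
No other feasible combination does better.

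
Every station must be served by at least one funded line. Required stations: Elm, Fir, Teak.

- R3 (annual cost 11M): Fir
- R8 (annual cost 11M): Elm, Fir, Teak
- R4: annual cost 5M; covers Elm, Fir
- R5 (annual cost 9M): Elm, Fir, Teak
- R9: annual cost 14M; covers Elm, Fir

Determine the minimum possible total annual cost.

9

This is a weighted set-cover instance.
The greedy cost-per-new-station heuristic would pick R4 and R5 for 14, but a cheaper cover exists.
R5 alone covers Elm, Fir, Teak — every station.
Total annual cost: 9.
No cover costs less than 9.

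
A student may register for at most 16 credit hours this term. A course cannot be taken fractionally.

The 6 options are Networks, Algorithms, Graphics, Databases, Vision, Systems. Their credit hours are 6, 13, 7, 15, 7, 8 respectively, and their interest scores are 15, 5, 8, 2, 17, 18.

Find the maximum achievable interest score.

35

Allowing fractional choices, the relaxed optimum would be about 38.8, but courses are indivisible.
Vision + Systems: credit hours 7 + 8 = 15 ≤ 16, interest score 17 + 18 = 35.
Networks + Systems: credit hours 6 + 8 = 14 ≤ 16, interest score 15 + 18 = 33.
Networks + Vision: credit hours 6 + 7 = 13 ≤ 16, interest score 15 + 17 = 32.
Best is Vision and Systems with total interest score 35.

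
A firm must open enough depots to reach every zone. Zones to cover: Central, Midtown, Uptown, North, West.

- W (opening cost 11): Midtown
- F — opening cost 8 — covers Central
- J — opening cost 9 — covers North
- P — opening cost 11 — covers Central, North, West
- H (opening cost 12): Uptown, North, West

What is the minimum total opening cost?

31

The greedy cost-per-new-zone heuristic would pick P, W, and H for 34, but a cheaper cover exists.
Choose W, F, and H: together they cover Central, Midtown, Uptown, North, West — every zone.
Total opening cost: 11 + 8 + 12 = 31.
No cover costs less than 31.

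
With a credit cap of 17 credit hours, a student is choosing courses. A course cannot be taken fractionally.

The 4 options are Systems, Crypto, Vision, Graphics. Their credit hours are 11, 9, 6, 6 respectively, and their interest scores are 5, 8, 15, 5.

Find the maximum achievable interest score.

Allowing fractional choices, the relaxed optimum would be about 24.7, but courses are indivisible.
Crypto + Vision: credit hours 9 + 6 = 15 ≤ 17, interest score 8 + 15 = 23.
Vision + Graphics: credit hours 6 + 6 = 12 ≤ 17, interest score 15 + 5 = 20.
Systems + Vision: credit hours 11 + 6 = 17 ≤ 17, interest score 5 + 15 = 20.
Best is Crypto and Vision with total interest score 23.

23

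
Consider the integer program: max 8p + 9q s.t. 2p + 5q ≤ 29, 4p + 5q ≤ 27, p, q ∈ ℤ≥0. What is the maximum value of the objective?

51

Relaxing integrality, the LP optimum is 54.00 at (p,q) = (6.75, 0), which is not an integer point.
(p,q)=(3,3) is feasible, giving 51.
(p,q)=(4,2) is feasible, giving 50.
(p,q)=(5,1) is feasible, giving 49.
Maximum is 51 at (p,q)=(3,3).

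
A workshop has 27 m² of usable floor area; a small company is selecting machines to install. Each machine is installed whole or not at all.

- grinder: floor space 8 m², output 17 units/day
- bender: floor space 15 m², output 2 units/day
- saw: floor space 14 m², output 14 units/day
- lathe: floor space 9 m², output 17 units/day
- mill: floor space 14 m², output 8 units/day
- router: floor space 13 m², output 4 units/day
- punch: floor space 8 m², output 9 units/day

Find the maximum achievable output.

Take grinder, lathe, and punch: floor space 8 + 9 + 8 = 25 ≤ 27, output 17 + 17 + 9 = 43.
No other feasible combination does better.

43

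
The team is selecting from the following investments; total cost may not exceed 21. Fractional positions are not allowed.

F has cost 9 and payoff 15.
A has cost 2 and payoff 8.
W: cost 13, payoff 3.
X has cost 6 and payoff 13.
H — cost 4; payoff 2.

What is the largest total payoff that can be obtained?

38

F + A + X: cost 9 + 2 + 6 = 17 ≤ 21, payoff 15 + 8 + 13 = 36.
F + X + H: cost 9 + 6 + 4 = 19 ≤ 21, payoff 15 + 13 + 2 = 30.
F + A + X + H: cost 9 + 2 + 6 + 4 = 21 ≤ 21, payoff 15 + 8 + 13 + 2 = 38.
Best is F, A, X, and H with total payoff 38.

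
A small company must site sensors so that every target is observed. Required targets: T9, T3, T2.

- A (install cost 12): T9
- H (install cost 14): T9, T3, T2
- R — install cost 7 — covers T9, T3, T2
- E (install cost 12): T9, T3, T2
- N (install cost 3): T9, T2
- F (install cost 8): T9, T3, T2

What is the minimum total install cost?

The greedy cost-per-new-target heuristic would pick N and R for 10, but a cheaper cover exists.
R alone covers T9, T3, T2 — every target.
Total install cost: 7.
No cover costs less than 7.

7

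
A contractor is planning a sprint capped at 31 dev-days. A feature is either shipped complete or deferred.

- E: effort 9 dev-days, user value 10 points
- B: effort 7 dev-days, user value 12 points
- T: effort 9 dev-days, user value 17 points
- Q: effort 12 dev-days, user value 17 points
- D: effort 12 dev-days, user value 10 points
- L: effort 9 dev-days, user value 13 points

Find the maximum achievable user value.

47

This is an integer program with binary decision variables.
B + T + Q: effort 7 + 9 + 12 = 28 ≤ 31, user value 12 + 17 + 17 = 46.
E + T + Q: effort 9 + 9 + 12 = 30 ≤ 31, user value 10 + 17 + 17 = 44.
T + Q + L: effort 9 + 12 + 9 = 30 ≤ 31, user value 17 + 17 + 13 = 47.
Best is T, Q, and L with total user value 47.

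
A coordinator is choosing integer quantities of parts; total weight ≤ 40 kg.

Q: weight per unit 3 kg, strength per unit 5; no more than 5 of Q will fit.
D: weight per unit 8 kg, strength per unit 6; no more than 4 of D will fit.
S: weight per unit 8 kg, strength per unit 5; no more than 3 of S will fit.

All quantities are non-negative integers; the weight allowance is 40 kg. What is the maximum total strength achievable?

43

5×Q and 3×D: weight 39 ≤ 40, strength 5·5 + 3·6 = 43.
5×Q, 2×D, and 1×S: weight 39 ≤ 40, strength 5·5 + 2·6 + 1·5 = 42.
Best is 43.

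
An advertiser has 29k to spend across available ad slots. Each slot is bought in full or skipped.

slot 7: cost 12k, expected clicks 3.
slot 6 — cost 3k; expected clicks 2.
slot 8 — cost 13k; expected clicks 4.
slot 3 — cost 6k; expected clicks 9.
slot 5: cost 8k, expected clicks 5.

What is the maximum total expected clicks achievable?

19

Allowing fractional choices, the relaxed optimum would be about 19.7, but ad slots are indivisible.
slot 8 + slot 3 + slot 5: cost 13 + 6 + 8 = 27 ≤ 29, expected clicks 4 + 9 + 5 = 18.
slot 7 + slot 3 + slot 5: cost 12 + 6 + 8 = 26 ≤ 29, expected clicks 3 + 9 + 5 = 17.
slot 7 + slot 6 + slot 3 + slot 5: cost 12 + 3 + 6 + 8 = 29 ≤ 29, expected clicks 3 + 2 + 9 + 5 = 19.
Best is slot 7, slot 6, slot 3, and slot 5 with total expected clicks 19.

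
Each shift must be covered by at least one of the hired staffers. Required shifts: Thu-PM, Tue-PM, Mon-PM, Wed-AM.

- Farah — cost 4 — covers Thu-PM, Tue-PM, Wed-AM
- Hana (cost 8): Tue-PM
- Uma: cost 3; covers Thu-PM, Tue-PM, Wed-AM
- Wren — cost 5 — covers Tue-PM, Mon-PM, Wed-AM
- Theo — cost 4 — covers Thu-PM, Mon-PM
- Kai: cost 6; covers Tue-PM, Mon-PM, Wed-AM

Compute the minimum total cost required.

7

Choose Uma and Theo: together they cover Thu-PM, Tue-PM, Mon-PM, Wed-AM — every shift.
Total cost: 3 + 4 = 7.
No cover costs less than 7.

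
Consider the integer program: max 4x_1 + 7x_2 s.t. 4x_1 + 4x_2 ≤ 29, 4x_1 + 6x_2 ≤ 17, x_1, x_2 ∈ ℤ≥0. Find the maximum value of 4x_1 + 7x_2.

(x_1,x_2)=(1,2): 4·1+4·2=12≤29, 4·1+6·2=16≤17, objective 18.
(x_1,x_2)=(2,1): 4·2+4·1=12≤29, 4·2+6·1=14≤17, objective 15.
(x_1,x_2)=(0,2): 4·0+4·2=8≤29, 4·0+6·2=12≤17, objective 14.
Maximum is 18 at (x_1,x_2)=(1,2).

18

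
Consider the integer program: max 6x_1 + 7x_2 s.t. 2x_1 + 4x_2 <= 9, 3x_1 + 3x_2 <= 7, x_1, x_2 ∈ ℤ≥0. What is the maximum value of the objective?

(x_1,x_2)=(0,2): 2·0+4·2=8≤9, 3·0+3·2=6≤7, objective 14.
(x_1,x_2)=(1,1): 2·1+4·1=6≤9, 3·1+3·1=6≤7, objective 13.
(x_1,x_2)=(0,1): 2·0+4·1=4≤9, 3·0+3·1=3≤7, objective 7.
The best lattice point is (0,2), giving 14.

14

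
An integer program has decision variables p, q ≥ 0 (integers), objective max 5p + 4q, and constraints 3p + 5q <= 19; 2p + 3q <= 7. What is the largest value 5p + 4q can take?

15

(p,q)=(3,0) is feasible, giving 15.
(p,q)=(2,1) is feasible, giving 14.
(p,q)=(2,0) is feasible, giving 10.
Maximum is 15 at (p,q)=(3,0).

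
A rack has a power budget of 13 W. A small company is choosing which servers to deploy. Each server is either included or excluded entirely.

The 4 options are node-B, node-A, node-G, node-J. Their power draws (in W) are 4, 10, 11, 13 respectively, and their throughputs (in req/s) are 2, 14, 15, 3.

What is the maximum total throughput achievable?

15

Allowing fractional choices, the relaxed optimum would be about 18.1, but servers are indivisible.
node-G: power draw 11 ≤ 13, throughput 15.
node-J: power draw 13 ≤ 13, throughput 3.
node-A: power draw 10 ≤ 13, throughput 14.
Best is node-G with total throughput 15.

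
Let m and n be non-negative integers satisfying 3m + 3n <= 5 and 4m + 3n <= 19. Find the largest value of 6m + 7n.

7

(m,n)=(0,1): 3·0+3·1=3≤5, 4·0+3·1=3≤19, objective 7.
(m,n)=(1,0): 3·1+3·0=3≤5, 4·1+3·0=4≤19, objective 6.
(m,n)=(0,0): 3·0+3·0=0≤5, 4·0+3·0=0≤19, objective 0.
Maximum is 7 at (m,n)=(0,1).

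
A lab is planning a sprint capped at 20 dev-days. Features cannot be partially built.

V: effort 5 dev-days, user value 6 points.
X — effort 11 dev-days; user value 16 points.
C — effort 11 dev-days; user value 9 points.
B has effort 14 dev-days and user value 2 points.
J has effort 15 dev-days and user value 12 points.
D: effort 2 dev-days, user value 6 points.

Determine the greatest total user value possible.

28

This is an integer program with binary decision variables.
Allowing fractional choices, the relaxed optimum would be about 29.6, but features are indivisible.
V + X + D: effort 5 + 11 + 2 = 18 ≤ 20, user value 6 + 16 + 6 = 28.
V + X: effort 5 + 11 = 16 ≤ 20, user value 6 + 16 = 22.
X + D: effort 11 + 2 = 13 ≤ 20, user value 16 + 6 = 22.
Best is V, X, and D with total user value 28.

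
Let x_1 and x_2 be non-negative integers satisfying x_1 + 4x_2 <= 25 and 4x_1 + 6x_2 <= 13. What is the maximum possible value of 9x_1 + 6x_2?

The continuous relaxation peaks at (3.25, 0) with value 29.25; rounding to a feasible lattice point costs some objective.
(x_1,x_2)=(3,0) is feasible, giving 27.
(x_1,x_2)=(2,0) is feasible, giving 18.
The best lattice point is (3,0), giving 27.

27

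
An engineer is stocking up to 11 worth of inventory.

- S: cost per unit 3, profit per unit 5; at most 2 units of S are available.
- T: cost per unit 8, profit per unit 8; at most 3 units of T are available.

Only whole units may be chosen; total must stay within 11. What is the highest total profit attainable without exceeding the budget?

13

This is a bounded integer knapsack.
Take 1×S and 1×T: cost 11 ≤ 11, profit 1·5 + 1·8 = 13.
No other integer combination yields more.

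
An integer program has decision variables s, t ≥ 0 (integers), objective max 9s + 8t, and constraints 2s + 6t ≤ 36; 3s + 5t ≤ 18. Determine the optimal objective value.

54

(s,t)=(6,0): 2·6+6·0=12≤36, 3·6+5·0=18≤18, objective 54.
(s,t)=(5,0): 2·5+6·0=10≤36, 3·5+5·0=15≤18, objective 45.
No feasible integer point exceeds 54.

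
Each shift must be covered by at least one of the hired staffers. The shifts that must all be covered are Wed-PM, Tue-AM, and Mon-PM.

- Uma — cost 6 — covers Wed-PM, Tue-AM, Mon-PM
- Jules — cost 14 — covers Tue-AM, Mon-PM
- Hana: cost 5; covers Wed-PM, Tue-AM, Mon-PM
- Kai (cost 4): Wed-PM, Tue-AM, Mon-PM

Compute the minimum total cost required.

4

Kai alone covers Wed-PM, Tue-AM, Mon-PM — every shift.
Total cost: 4.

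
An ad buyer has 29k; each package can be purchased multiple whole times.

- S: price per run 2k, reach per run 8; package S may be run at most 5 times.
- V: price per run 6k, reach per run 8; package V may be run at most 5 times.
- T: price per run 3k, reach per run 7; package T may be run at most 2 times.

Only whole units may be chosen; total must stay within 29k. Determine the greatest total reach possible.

This is a bounded integer knapsack.
5×S and 3×V: price 28 ≤ 29, reach 5·8 + 3·8 = 64.
5×S, 2×V, and 2×T: price 28 ≤ 29, reach 5·8 + 2·8 + 2·7 = 70.
Best is 70.

70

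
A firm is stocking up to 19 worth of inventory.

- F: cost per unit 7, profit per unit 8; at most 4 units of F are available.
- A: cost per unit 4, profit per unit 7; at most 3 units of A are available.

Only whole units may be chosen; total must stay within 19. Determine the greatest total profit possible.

This is a bounded integer knapsack.
2×F and 1×A: cost 18 ≤ 19, profit 2·8 + 1·7 = 23.
1×F and 3×A: cost 19 ≤ 19, profit 1·8 + 3·7 = 29.
Best is 29.

29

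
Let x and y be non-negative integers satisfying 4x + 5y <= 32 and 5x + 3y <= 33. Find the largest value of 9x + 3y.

57

(x,y)=(6,1): 4·6+5·1=29≤32, 5·6+3·1=33≤33, objective 57.
(x,y)=(6,0): 4·6+5·0=24≤32, 5·6+3·0=30≤33, objective 54.
(x,y)=(5,2): 4·5+5·2=30≤32, 5·5+3·2=31≤33, objective 51.
(x,y)=(5,1): 4·5+5·1=25≤32, 5·5+3·1=28≤33, objective 48.
The best lattice point is (6,1), giving 57.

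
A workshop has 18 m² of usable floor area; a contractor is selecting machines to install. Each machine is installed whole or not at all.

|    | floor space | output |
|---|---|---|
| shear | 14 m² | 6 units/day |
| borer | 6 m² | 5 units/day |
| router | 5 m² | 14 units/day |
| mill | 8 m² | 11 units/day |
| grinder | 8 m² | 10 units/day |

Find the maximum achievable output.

Allowing fractional choices, the relaxed optimum would be about 31.2, but machines are indivisible.
router + grinder: floor space 5 + 8 = 13 ≤ 18, output 14 + 10 = 24.
mill + grinder: floor space 8 + 8 = 16 ≤ 18, output 11 + 10 = 21.
router + mill: floor space 5 + 8 = 13 ≤ 18, output 14 + 11 = 25.
Best is router and mill with total output 25.

25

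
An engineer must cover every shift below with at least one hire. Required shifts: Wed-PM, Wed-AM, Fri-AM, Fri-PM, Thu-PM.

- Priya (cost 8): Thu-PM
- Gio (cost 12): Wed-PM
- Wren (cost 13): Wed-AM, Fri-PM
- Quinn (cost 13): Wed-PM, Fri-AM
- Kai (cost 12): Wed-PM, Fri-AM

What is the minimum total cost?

33

This is a weighted set-cover instance.
Choose Priya, Wren, and Kai: together they cover Wed-PM, Wed-AM, Fri-AM, Fri-PM, Thu-PM — every shift.
Total cost: 8 + 13 + 12 = 33.
No cover costs less than 33.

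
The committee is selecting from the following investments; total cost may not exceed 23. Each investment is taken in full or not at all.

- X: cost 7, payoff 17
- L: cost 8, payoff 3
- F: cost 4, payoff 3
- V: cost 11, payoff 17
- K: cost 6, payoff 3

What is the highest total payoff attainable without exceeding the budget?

Allowing fractional choices, the relaxed optimum would be about 37.5, but investments are indivisible.
X + F + K: cost 7 + 4 + 6 = 17 ≤ 23, payoff 17 + 3 + 3 = 23.
X + F + V: cost 7 + 4 + 11 = 22 ≤ 23, payoff 17 + 3 + 17 = 37.
X + V: cost 7 + 11 = 18 ≤ 23, payoff 17 + 17 = 34.
Best is X, F, and V with total payoff 37.

37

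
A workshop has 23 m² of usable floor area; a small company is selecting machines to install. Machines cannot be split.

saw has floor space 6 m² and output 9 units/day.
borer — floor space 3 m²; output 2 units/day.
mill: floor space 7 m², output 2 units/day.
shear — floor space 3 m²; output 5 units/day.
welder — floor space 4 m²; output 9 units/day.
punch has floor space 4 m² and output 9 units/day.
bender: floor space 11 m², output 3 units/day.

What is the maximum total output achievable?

saw + shear + welder + punch: floor space 6 + 3 + 4 + 4 = 17 ≤ 23, output 9 + 5 + 9 + 9 = 32.
saw + borer + shear + welder + punch: floor space 6 + 3 + 3 + 4 + 4 = 20 ≤ 23, output 9 + 2 + 5 + 9 + 9 = 34.
saw + borer + welder + punch: floor space 6 + 3 + 4 + 4 = 17 ≤ 23, output 9 + 2 + 9 + 9 = 29.
Best is saw, borer, shear, welder, and punch with total output 34.

34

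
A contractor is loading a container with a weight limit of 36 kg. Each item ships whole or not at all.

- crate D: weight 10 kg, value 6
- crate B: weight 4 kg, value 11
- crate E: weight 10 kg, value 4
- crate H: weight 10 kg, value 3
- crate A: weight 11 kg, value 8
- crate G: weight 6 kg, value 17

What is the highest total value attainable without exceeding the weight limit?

Take crate D, crate B, crate A, and crate G: weight 10 + 4 + 11 + 6 = 31 ≤ 36, value 6 + 11 + 8 + 17 = 42.
No other feasible combination does better.

42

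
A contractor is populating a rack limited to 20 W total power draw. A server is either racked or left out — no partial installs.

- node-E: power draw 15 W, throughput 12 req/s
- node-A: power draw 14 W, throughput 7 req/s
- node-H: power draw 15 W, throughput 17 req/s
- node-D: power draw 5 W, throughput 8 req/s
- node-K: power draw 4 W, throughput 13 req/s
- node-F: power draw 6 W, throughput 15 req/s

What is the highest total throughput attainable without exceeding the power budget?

node-D + node-K + node-F: power draw 5 + 4 + 6 = 15 ≤ 20, throughput 8 + 13 + 15 = 36.
node-K + node-F: power draw 4 + 6 = 10 ≤ 20, throughput 13 + 15 = 28.
node-H + node-K: power draw 15 + 4 = 19 ≤ 20, throughput 17 + 13 = 30.
Best is node-D, node-K, and node-F with total throughput 36.

36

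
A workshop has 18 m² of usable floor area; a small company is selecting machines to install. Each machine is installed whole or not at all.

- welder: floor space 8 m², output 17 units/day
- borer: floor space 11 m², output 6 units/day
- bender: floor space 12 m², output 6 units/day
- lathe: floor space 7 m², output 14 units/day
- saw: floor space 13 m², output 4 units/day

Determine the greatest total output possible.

This is a 0-1 knapsack instance.
Allowing fractional choices, the relaxed optimum would be about 32.6, but machines are indivisible.
welder + lathe: floor space 8 + 7 = 15 ≤ 18, output 17 + 14 = 31.
borer + lathe: floor space 11 + 7 = 18 ≤ 18, output 6 + 14 = 20.
Best is welder and lathe with total output 31.

31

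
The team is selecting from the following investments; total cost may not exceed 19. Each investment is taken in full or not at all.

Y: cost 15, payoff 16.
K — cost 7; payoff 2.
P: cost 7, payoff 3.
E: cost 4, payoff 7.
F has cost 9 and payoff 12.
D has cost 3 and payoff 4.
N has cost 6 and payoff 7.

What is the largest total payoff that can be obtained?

26

Treat it as a binary knapsack problem.
Allowing fractional choices, the relaxed optimum would be about 26.5, but investments are indivisible.
E + F + D: cost 4 + 9 + 3 = 16 ≤ 19, payoff 7 + 12 + 4 = 23.
F + D + N: cost 9 + 3 + 6 = 18 ≤ 19, payoff 12 + 4 + 7 = 23.
E + F + N: cost 4 + 9 + 6 = 19 ≤ 19, payoff 7 + 12 + 7 = 26.
Best is E, F, and N with total payoff 26.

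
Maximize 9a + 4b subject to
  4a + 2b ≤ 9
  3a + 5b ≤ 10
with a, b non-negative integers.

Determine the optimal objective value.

18

Relaxing integrality, the LP optimum is 20.25 at (a,b) = (2.25, 0), which is not an integer point.
(a,b)=(2,0): 4·2+2·0=8≤9, 3·2+5·0=6≤10, objective 18.
(a,b)=(1,1): 4·1+2·1=6≤9, 3·1+5·1=8≤10, objective 13.
(a,b)=(1,0): 4·1+2·0=4≤9, 3·1+5·0=3≤10, objective 9.
Maximum is 18 at (a,b)=(2,0).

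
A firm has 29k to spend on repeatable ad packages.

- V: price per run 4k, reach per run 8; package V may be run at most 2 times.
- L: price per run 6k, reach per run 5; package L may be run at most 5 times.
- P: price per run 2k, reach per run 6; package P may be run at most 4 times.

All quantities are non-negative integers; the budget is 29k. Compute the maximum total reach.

50

This is a bounded integer knapsack.
2×V, 2×L, and 4×P: price 28 ≤ 29, reach 2·8 + 2·5 + 4·6 = 50.
2×V, 1×L, and 4×P: price 22 ≤ 29, reach 2·8 + 1·5 + 4·6 = 45.
Best is 50.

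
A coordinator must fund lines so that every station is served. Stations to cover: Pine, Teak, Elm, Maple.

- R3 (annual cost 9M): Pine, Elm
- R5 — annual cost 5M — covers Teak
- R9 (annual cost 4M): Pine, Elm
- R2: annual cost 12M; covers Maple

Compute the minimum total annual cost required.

21

Choose R5, R9, and R2: together they cover Pine, Teak, Elm, Maple — every station.
Total annual cost: 5 + 4 + 12 = 21.
No cover costs less than 21.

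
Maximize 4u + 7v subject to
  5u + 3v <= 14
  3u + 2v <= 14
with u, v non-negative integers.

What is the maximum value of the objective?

28

The continuous relaxation peaks at (0, 4.67) with value 32.67; rounding to a feasible lattice point costs some objective.
(u,v)=(0,4): 5·0+3·4=12≤14, 3·0+2·4=8≤14, objective 28.
(u,v)=(1,3): 5·1+3·3=14≤14, 3·1+2·3=9≤14, objective 25.
(u,v)=(0,3): 5·0+3·3=9≤14, 3·0+2·3=6≤14, objective 21.
No feasible integer point exceeds 28.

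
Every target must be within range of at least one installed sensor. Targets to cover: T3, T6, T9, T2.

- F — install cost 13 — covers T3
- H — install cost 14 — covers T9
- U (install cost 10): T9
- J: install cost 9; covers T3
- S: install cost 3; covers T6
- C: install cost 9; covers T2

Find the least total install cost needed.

31

This is a weighted set-cover instance.
Choose U, J, S, and C: together they cover T3, T6, T9, T2 — every target.
Total install cost: 10 + 9 + 3 + 9 = 31.
No cover costs less than 31.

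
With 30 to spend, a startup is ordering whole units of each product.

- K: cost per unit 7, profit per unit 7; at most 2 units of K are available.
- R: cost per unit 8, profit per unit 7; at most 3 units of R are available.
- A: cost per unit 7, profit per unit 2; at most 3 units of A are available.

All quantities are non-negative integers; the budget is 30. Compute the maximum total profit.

28

K has the best ratio (7/7); taking only K gives at most 2×7 = 14 (stopped by the supply cap of 2).
Mixing does better — 2×K and 2×R: cost 30 ≤ 30, profit 2·7 + 2·7 = 28.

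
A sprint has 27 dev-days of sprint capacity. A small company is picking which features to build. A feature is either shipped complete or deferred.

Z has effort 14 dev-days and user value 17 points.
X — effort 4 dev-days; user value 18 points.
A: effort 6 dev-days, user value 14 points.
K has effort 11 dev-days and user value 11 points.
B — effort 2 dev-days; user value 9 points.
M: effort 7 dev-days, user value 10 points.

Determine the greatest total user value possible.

58

Allowing fractional choices, the relaxed optimum would be about 60.7, but features are indivisible.
Z + X + B + M: effort 14 + 4 + 2 + 7 = 27 ≤ 27, user value 17 + 18 + 9 + 10 = 54.
Z + X + A + B: effort 14 + 4 + 6 + 2 = 26 ≤ 27, user value 17 + 18 + 14 + 9 = 58.
X + A + K + B: effort 4 + 6 + 11 + 2 = 23 ≤ 27, user value 18 + 14 + 11 + 9 = 52.
Best is Z, X, A, and B with total user value 58.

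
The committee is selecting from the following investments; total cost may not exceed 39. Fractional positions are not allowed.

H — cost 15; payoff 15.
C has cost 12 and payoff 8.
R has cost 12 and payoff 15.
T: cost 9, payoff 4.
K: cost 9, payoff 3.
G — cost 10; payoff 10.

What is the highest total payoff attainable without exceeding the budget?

Allowing fractional choices, the relaxed optimum would be about 41.3, but investments are indivisible.
H + R + G: cost 15 + 12 + 10 = 37 ≤ 39, payoff 15 + 15 + 10 = 40.
H + R + T: cost 15 + 12 + 9 = 36 ≤ 39, payoff 15 + 15 + 4 = 34.
H + C + R: cost 15 + 12 + 12 = 39 ≤ 39, payoff 15 + 8 + 15 = 38.
Best is H, R, and G with total payoff 40.

40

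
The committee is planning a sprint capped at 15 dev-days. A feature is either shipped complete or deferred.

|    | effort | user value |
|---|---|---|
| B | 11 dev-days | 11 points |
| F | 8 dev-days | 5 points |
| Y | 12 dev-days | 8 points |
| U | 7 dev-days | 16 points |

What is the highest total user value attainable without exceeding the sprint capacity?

U: effort 7 ≤ 15, user value 16.
F + U: effort 8 + 7 = 15 ≤ 15, user value 5 + 16 = 21.
Best is F and U with total user value 21.

21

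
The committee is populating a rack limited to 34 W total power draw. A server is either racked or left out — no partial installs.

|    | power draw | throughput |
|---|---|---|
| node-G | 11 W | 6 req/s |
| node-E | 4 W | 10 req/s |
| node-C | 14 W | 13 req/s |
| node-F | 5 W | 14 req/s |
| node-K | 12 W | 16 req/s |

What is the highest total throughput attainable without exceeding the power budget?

Allowing fractional choices, the relaxed optimum would be about 52.1, but servers are indivisible.
node-G + node-E + node-F + node-K: power draw 11 + 4 + 5 + 12 = 32 ≤ 34, throughput 6 + 10 + 14 + 16 = 46.
node-C + node-F + node-K: power draw 14 + 5 + 12 = 31 ≤ 34, throughput 13 + 14 + 16 = 43.
Best is node-G, node-E, node-F, and node-K with total throughput 46.

46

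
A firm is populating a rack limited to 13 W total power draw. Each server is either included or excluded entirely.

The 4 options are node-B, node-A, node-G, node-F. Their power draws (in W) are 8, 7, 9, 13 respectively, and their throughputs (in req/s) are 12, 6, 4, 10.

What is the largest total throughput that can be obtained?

This is an integer program with binary decision variables.
Allowing fractional choices, the relaxed optimum would be about 16.3, but servers are indivisible.
node-F: power draw 13 ≤ 13, throughput 10.
node-A: power draw 7 ≤ 13, throughput 6.
node-B: power draw 8 ≤ 13, throughput 12.
Best is node-B with total throughput 12.

12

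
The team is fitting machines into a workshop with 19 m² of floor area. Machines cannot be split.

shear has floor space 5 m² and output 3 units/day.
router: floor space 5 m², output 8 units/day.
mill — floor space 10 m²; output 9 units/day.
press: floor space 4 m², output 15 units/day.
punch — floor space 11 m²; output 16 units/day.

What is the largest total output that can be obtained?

Allowing fractional choices, the relaxed optimum would be about 37.5, but machines are indivisible.
router + mill + press: floor space 5 + 10 + 4 = 19 ≤ 19, output 8 + 9 + 15 = 32.
press + punch: floor space 4 + 11 = 15 ≤ 19, output 15 + 16 = 31.
Best is router, mill, and press with total output 32.

32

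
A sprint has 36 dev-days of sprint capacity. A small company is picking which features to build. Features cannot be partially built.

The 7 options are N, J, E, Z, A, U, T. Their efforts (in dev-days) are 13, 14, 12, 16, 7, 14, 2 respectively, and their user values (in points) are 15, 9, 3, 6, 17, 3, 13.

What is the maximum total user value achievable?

This is a 0-1 knapsack instance.
N + J + A + T: effort 13 + 14 + 7 + 2 = 36 ≤ 36, user value 15 + 9 + 17 + 13 = 54.
N + E + A + T: effort 13 + 12 + 7 + 2 = 34 ≤ 36, user value 15 + 3 + 17 + 13 = 48.
Best is N, J, A, and T with total user value 54.

54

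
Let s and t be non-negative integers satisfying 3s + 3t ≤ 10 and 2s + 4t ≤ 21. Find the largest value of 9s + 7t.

The continuous relaxation peaks at (3.33, 0) with value 30.00; rounding to a feasible lattice point costs some objective.
(s,t)=(3,0): 3·3+3·0=9≤10, 2·3+4·0=6≤21, objective 27.
(s,t)=(2,1): 3·2+3·1=9≤10, 2·2+4·1=8≤21, objective 25.
The best lattice point is (3,0), giving 27.

27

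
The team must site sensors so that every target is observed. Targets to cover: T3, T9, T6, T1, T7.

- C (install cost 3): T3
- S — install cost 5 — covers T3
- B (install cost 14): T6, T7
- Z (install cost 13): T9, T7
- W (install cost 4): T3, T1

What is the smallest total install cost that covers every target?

31

Choose B, Z, and W: together they cover T3, T9, T6, T1, T7 — every target.
Total install cost: 14 + 13 + 4 = 31.
No cover costs less than 31.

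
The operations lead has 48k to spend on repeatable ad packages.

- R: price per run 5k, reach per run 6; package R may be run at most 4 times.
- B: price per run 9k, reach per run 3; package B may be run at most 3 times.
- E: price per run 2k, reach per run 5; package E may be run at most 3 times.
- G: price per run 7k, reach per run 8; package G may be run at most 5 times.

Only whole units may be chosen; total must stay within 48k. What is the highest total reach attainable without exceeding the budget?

E has the best ratio (5/2); taking only E gives at most 3×5 = 15 (stopped by the supply cap of 3).
Mixing does better — 4×R, 3×E, and 3×G: price 47 ≤ 48, reach 4·6 + 3·5 + 3·8 = 63.

63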